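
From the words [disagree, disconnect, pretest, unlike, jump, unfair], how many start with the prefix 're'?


Checking each word for prefix 're':
  'disagree' -> no (count: 0)
  'disconnect' -> no (count: 0)
  'pretest' -> no (count: 0)
  'unlike' -> no (count: 0)
  'jump' -> no (count: 0)
  'unfair' -> no (count: 0)
Total with prefix 're': 0

0


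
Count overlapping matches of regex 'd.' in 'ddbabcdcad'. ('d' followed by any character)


Pattern: d. means 'd' followed by any character.
Scanning 'ddbabcdcad' position-by-position:
  Pos 0: window 'dd' -> MATCH
  Pos 1: window 'db' -> MATCH
  Pos 2: window 'ba' -> no
  Pos 3: window 'ab' -> no
  Pos 4: window 'bc' -> no
  Pos 5: window 'cd' -> no
  Pos 6: window 'dc' -> MATCH
  Pos 7: window 'ca' -> no
  Pos 8: window 'ad' -> no
  Pos 9: window 'd' -> no
Total matches: 3

3


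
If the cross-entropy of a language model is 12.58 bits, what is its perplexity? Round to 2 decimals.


Perplexity formula: PP = 2^H
H = 12.58
PP = 2^12.58
Decompose: 2^12.58 = 2^12 * 2^0.58
2^12 = 4096, 2^0.58 ~ 1.4948492
PP ~ 4096 * 1.4948492 = 6122.9023232
Rounded to 2 decimals: 6122.90

6122.90


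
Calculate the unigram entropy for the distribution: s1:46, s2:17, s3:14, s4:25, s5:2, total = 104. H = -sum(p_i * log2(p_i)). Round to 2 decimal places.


Computing entropy H = -sum(p_i * log2(p_i)):
  s1: p = 46/104 = 0.4423, -p*log2(p) = 0.5205
  s2: p = 17/104 = 0.1635, -p*log2(p) = 0.4271
  s3: p = 14/104 = 0.1346, -p*log2(p) = 0.3895
  s4: p = 25/104 = 0.2404, -p*log2(p) = 0.4944
  s5: p = 2/104 = 0.0192, -p*log2(p) = 0.1096
H = sum of terms = 1.9411
Rounded to 2 decimals: 1.94

1.94


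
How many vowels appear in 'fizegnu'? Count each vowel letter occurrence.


Scanning each character of 'fizegnu':
  Position 1: 'f' -> consonant (running count: 0)
  Position 2: 'i' -> vowel (running count: 1)
  Position 3: 'z' -> consonant (running count: 1)
  Position 4: 'e' -> vowel (running count: 2)
  Position 5: 'g' -> consonant (running count: 2)
  Position 6: 'n' -> consonant (running count: 2)
  Position 7: 'u' -> vowel (running count: 3)
Total vowels: 3

3


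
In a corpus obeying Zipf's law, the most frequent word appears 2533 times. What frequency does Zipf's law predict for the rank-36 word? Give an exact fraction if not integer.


Zipf's law: freq(rank) = f1 / rank
f1 = 2533, rank = 36
freq = 2533 / 36
GCD(2533, 36) = 1
Simplified: 2533/36

2533/36


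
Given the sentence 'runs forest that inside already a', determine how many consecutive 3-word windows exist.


Word trigrams from [6] words:
  Trigram 1: (runs forest that)
  Trigram 2: (forest that inside)
  Trigram 3: (that inside already)
  Trigram 4: (inside already a)
Total word trigrams: 6 - 2 = 4

4


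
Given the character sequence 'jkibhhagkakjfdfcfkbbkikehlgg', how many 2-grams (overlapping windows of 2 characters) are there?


String 'jkibhhagkakjfdfcfkbbkikehlgg' has length L = 28.
Number of overlapping n-grams = L - n + 1
Substituting: 28 - 2 + 1 = 27

27


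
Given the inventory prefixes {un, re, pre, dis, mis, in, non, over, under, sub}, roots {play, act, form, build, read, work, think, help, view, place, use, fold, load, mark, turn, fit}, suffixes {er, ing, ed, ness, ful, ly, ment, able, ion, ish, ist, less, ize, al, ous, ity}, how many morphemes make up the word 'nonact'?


Segmenting 'nonact' against the inventory:
  'non' -> prefix (morpheme 1)
  'act' -> root (morpheme 2)
Total morphemes: 2

2


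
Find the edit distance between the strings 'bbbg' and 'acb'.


Building DP table for s1='bbbg' (len 4) and s2='acb' (len 3):
       a  c  b
    0  1  2  3
  b 1  1  2  2
  b 2  2  2  2
  b 3  3  3  2
  g 4  4  4  3
Edit distance = dp[4][3] = 3

3


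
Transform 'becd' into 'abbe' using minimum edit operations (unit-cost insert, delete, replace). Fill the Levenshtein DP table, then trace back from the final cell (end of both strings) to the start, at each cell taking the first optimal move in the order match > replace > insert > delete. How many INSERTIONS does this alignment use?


Edit distance = 4. Backtracking from cell (4, 4) with preference match > replace > insert > delete,
then listing the resulting alignment 'becd' -> 'abbe' left to right:
  Step 1: replace b->a
  Step 2: replace e->b
  Step 3: replace c->b
  Step 4: replace d->e
Total insertions: 0

0


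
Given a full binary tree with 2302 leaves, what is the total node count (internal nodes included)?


Leaf nodes (terminals): 2302
Internal nodes = n - 1 = 2302 - 1 = 2301
Total = leaves + internal = 2302 + 2301 = 4603

4603


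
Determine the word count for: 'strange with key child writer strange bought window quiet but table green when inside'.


Counting words by splitting on spaces:
  Word 1: 'strange'
  Word 2: 'with'
  Word 3: 'key'
  Word 4: 'child'
  Word 5: 'writer'
  Word 6: 'strange'
  Word 7: 'bought'
  Word 8: 'window'
  Word 9: 'quiet'
  Word 10: 'but'
  Word 11: 'table'
  Word 12: 'green'
  Word 13: 'when'
  Word 14: 'inside'
Total words: 14

14


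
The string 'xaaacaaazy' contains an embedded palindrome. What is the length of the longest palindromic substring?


Scanning 'xaaacaaazy' for palindromic substrings.
Substring at positions 1-7: 'aaacaaa'.
Check: reverse('aaacaaa') = 'aaacaaa' -> palindrome confirmed.
Neighbouring characters ('x' / 'z') break symmetry, so it cannot extend further.
No longer palindromic substring exists; longest length = 7

7


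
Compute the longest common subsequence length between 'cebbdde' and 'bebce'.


DP table for LCS of 'cebbdde' and 'bebce':
       b  e  b  c  e
    0  0  0  0  0  0
  c 0  0  0  0  1  1
  e 0  0  1  1  1  2
  b 0  1  1  2  2  2
  b 0  1  1  2  2  2
  d 0  1  1  2  2  2
  d 0  1  1  2  2  2
  e 0  1  2  2  2  3
LCS: 'ebe'
LCS length = 3

3


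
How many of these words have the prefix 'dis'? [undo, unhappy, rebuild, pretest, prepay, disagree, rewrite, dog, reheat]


Checking each word for prefix 'dis':
  'undo' -> no (count: 0)
  'unhappy' -> no (count: 0)
  'rebuild' -> no (count: 0)
  'pretest' -> no (count: 0)
  'prepay' -> no (count: 0)
  'disagree' -> YES, starts with 'dis' (count: 1)
  'rewrite' -> no (count: 1)
  'dog' -> no (count: 1)
  'reheat' -> no (count: 1)
Total with prefix 'dis': 1

1


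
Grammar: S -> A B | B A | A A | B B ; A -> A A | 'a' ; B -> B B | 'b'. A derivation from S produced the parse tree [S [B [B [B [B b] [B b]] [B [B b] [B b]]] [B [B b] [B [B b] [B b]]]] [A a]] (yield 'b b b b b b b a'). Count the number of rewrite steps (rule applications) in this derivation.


Every bracketed nonterminal node [X ...] in the tree is produced by exactly one rule application.
Reading the tree off as a leftmost derivation:
  Step 1: S  =>  B A   (applied S -> B A)
  Step 2: B A  =>  B B A   (applied B -> B B)
  Step 3: B B A  =>  B B B A   (applied B -> B B)
  Step 4: B B B A  =>  B B B B A   (applied B -> B B)
  Step 5: B B B B A  =>  b B B B A   (applied B -> b)
  Step 6: b B B B A  =>  b b B B A   (applied B -> b)
  Step 7: b b B B A  =>  b b B B B A   (applied B -> B B)
  Step 8: b b B B B A  =>  b b b B B A   (applied B -> b)
  Step 9: b b b B B A  =>  b b b b B A   (applied B -> b)
  Step 10: b b b b B A  =>  b b b b B B A   (applied B -> B B)
  Step 11: b b b b B B A  =>  b b b b b B A   (applied B -> b)
  Step 12: b b b b b B A  =>  b b b b b B B A   (applied B -> B B)
  Step 13: b b b b b B B A  =>  b b b b b b B A   (applied B -> b)
  Step 14: b b b b b b B A  =>  b b b b b b b A   (applied B -> b)
  Step 15: b b b b b b b A  =>  b b b b b b b a   (applied A -> a)
Final yield: b b b b b b b a
Total rewrite steps: 15

15


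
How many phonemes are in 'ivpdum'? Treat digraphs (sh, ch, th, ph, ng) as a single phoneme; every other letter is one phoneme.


Parsing 'ivpdum' greedily, digraphs first:
  'i' -> vowel phoneme (phonemes so far: 1)
  'v' -> consonant phoneme (phonemes so far: 2)
  'p' -> consonant phoneme (phonemes so far: 3)
  'd' -> consonant phoneme (phonemes so far: 4)
  'u' -> vowel phoneme (phonemes so far: 5)
  'm' -> consonant phoneme (phonemes so far: 6)
Total phonemes: 6

6


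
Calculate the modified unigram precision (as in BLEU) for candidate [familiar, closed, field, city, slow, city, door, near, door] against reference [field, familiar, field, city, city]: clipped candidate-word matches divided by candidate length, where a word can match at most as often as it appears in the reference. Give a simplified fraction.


Reference word counts: {'city': 2, 'familiar': 1, 'field': 2}
Checking each candidate word (with clipping):
  'familiar' -> in reference (ref count 1, used 1/1) -> match (matches: 1)
  'closed' -> not in reference -> no match (matches: 1)
  'field' -> in reference (ref count 2, used 1/2) -> match (matches: 2)
  'city' -> in reference (ref count 2, used 1/2) -> match (matches: 3)
  'slow' -> not in reference -> no match (matches: 3)
  'city' -> in reference (ref count 2, used 2/2) -> match (matches: 4)
  'door' -> not in reference -> no match (matches: 4)
  'near' -> not in reference -> no match (matches: 4)
  'door' -> not in reference -> no match (matches: 4)
Clipped matches: 4, Candidate length: 9
Precision = 4/9

4/9


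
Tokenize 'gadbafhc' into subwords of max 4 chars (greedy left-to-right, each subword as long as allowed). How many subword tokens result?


'gadbafhc' has 8 characters.
Chunking with max size 4:
  Chunk 1: 'gadb' (positions 0-3)
  Chunk 2: 'afhc' (positions 4-7)
Total chunks: ceil(8 / 4) = 2

2


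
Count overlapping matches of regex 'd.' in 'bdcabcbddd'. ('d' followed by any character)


Pattern: d. means 'd' followed by any character.
Scanning 'bdcabcbddd' position-by-position:
  Pos 0: window 'bd' -> no
  Pos 1: window 'dc' -> MATCH
  Pos 2: window 'ca' -> no
  Pos 3: window 'ab' -> no
  Pos 4: window 'bc' -> no
  Pos 5: window 'cb' -> no
  Pos 6: window 'bd' -> no
  Pos 7: window 'dd' -> MATCH
  Pos 8: window 'dd' -> MATCH
  Pos 9: window 'd' -> no
Total matches: 3

3


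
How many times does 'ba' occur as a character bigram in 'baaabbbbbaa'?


Scanning 'baaabbbbbaa' for bigram 'ba':
  Position 0: 'ba' -> MATCH
  Position 1: 'aa' -> no
  Position 2: 'aa' -> no
  Position 3: 'ab' -> no
  Position 4: 'bb' -> no
  Position 5: 'bb' -> no
  Position 6: 'bb' -> no
  Position 7: 'bb' -> no
  Position 8: 'ba' -> MATCH
  Position 9: 'aa' -> no
Total matches: 2

2


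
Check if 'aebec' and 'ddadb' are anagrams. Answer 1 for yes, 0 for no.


Sort characters of 'aebec': 'abcee'
Sort characters of 'ddadb': 'abddd'
Sorted forms differ -> they are NOT anagrams
Result: 0

0


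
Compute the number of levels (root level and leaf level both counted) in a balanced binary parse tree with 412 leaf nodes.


In a balanced binary tree with n leaves the deepest leaf is ceil(log2(n)) edges below the root,
so counting node levels inclusive of root and leaves gives ceil(log2(n)) + 1 levels.
log2(412) = 8.6865
ceil(8.6865) = 9
levels = 9 + 1 = 10

10


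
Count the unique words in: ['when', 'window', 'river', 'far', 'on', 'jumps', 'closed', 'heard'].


Listing all tokens and tracking unique types:
  Token 1: 'when' -> NEW (unique so far: 1)
  Token 2: 'window' -> NEW (unique so far: 2)
  Token 3: 'river' -> NEW (unique so far: 3)
  Token 4: 'far' -> NEW (unique so far: 4)
  Token 5: 'on' -> NEW (unique so far: 5)
  Token 6: 'jumps' -> NEW (unique so far: 6)
  Token 7: 'closed' -> NEW (unique so far: 7)
  Token 8: 'heard' -> NEW (unique so far: 8)
Unique types: ('closed', 'far', 'heard', 'jumps', 'on', 'river', 'when', 'window')
Vocabulary size: 8

8


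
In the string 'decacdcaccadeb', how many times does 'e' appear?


Scanning 'decacdcaccadeb' for 'e':
  Position 1: 'e' -> MATCH (count: 1)
  Position 12: 'e' -> MATCH (count: 2)
Total occurrences of 'e': 2

2


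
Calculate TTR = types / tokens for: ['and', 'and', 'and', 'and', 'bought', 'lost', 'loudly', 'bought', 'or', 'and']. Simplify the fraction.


Tokens: 10
Unique types: ('and', 'bought', 'lost', 'loudly', 'or') = 5
TTR = 5/10
Simplify: divide both by 5 -> 1/2
TTR = 1/2

1/2


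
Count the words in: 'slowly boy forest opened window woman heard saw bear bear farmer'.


Counting words by splitting on spaces:
  Word 1: 'slowly'
  Word 2: 'boy'
  Word 3: 'forest'
  Word 4: 'opened'
  Word 5: 'window'
  Word 6: 'woman'
  Word 7: 'heard'
  Word 8: 'saw'
  Word 9: 'bear'
  Word 10: 'bear'
  Word 11: 'farmer'
Total words: 11

11


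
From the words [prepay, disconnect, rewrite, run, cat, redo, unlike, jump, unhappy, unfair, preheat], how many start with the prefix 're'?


Checking each word for prefix 're':
  'prepay' -> no (count: 0)
  'disconnect' -> no (count: 0)
  'rewrite' -> YES, starts with 're' (count: 1)
  'run' -> no (count: 1)
  'cat' -> no (count: 1)
  'redo' -> YES, starts with 're' (count: 2)
  'unlike' -> no (count: 2)
  'jump' -> no (count: 2)
  'unhappy' -> no (count: 2)
  'unfair' -> no (count: 2)
  'preheat' -> no (count: 2)
Total with prefix 're': 2

2


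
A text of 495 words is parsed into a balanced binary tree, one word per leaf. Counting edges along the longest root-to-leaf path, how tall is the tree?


In a balanced binary tree with n leaves the deepest leaf is ceil(log2(n)) edges below the root.
log2(495) = 8.9513
ceil(8.9513) = 9
height (edges) = 9

9


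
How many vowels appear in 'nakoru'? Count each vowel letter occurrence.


Scanning each character of 'nakoru':
  Position 1: 'n' -> consonant (running count: 0)
  Position 2: 'a' -> vowel (running count: 1)
  Position 3: 'k' -> consonant (running count: 1)
  Position 4: 'o' -> vowel (running count: 2)
  Position 5: 'r' -> consonant (running count: 2)
  Position 6: 'u' -> vowel (running count: 3)
Total vowels: 3

3


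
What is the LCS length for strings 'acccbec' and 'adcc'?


DP table for LCS of 'acccbec' and 'adcc':
       a  d  c  c
    0  0  0  0  0
  a 0  1  1  1  1
  c 0  1  1  2  2
  c 0  1  1  2  3
  c 0  1  1  2  3
  b 0  1  1  2  3
  e 0  1  1  2  3
  c 0  1  1  2  3
LCS: 'acc'
LCS length = 3

3


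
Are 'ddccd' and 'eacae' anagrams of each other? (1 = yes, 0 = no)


Sort characters of 'ddccd': 'ccddd'
Sort characters of 'eacae': 'aacee'
Sorted forms differ -> they are NOT anagrams
Result: 0

0


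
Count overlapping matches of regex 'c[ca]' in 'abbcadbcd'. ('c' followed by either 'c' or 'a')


Pattern: c[ca] means 'c' followed by either 'c' or 'a'.
Scanning 'abbcadbcd' position-by-position:
  Pos 0: window 'ab' -> no
  Pos 1: window 'bb' -> no
  Pos 2: window 'bc' -> no
  Pos 3: window 'ca' -> MATCH
  Pos 4: window 'ad' -> no
  Pos 5: window 'db' -> no
  Pos 6: window 'bc' -> no
  Pos 7: window 'cd' -> no
  Pos 8: window 'd' -> no
Total matches: 1

1


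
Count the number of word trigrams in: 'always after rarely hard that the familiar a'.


Word trigrams from [8] words:
  Trigram 1: (always after rarely)
  Trigram 2: (after rarely hard)
  Trigram 3: (rarely hard that)
  Trigram 4: (hard that the)
  Trigram 5: (that the familiar)
  Trigram 6: (the familiar a)
Total word trigrams: 8 - 2 = 6

6


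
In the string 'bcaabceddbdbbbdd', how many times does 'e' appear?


Scanning 'bcaabceddbdbbbdd' for 'e':
  Position 6: 'e' -> MATCH (count: 1)
Total occurrences of 'e': 1

1


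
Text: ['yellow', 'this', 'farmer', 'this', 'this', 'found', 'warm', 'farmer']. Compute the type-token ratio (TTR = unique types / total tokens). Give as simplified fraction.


Tokens: 8
Unique types: ('farmer', 'found', 'this', 'warm', 'yellow') = 5
TTR = 5/8
Already in lowest terms.

5/8


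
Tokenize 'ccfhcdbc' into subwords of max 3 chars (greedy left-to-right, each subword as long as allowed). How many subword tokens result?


'ccfhcdbc' has 8 characters.
Chunking with max size 3:
  Chunk 1: 'ccf' (positions 0-2)
  Chunk 2: 'hcd' (positions 3-5)
  Chunk 3: 'bc' (positions 6-7)
Total chunks: ceil(8 / 3) = 3

3


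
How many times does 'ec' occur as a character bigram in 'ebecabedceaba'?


Scanning 'ebecabedceaba' for bigram 'ec':
  Position 0: 'eb' -> no
  Position 1: 'be' -> no
  Position 2: 'ec' -> MATCH
  Position 3: 'ca' -> no
  Position 4: 'ab' -> no
  Position 5: 'be' -> no
  Position 6: 'ed' -> no
  Position 7: 'dc' -> no
  Position 8: 'ce' -> no
  Position 9: 'ea' -> no
  Position 10: 'ab' -> no
  Position 11: 'ba' -> no
Total matches: 1

1


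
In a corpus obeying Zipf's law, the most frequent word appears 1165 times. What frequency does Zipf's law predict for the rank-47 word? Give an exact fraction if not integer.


Zipf's law: freq(rank) = f1 / rank
f1 = 1165, rank = 47
freq = 1165 / 47
GCD(1165, 47) = 1
Simplified: 1165/47

1165/47


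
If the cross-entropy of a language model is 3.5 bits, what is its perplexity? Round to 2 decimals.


Perplexity formula: PP = 2^H
H = 3.5
PP = 2^3.5
Decompose: 2^3.5 = 2^3 * 2^0.5 = 2^3 * sqrt(2)
2^3 = 8, sqrt(2) ~ 1.4142136
PP ~ 8 * 1.4142136 = 11.3137088
Rounded to 2 decimals: 11.31

11.31


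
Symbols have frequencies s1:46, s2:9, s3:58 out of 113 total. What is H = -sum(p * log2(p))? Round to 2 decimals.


Computing entropy H = -sum(p_i * log2(p_i)):
  s1: p = 46/113 = 0.4071, -p*log2(p) = 0.5278
  s2: p = 9/113 = 0.0796, -p*log2(p) = 0.2907
  s3: p = 58/113 = 0.5133, -p*log2(p) = 0.4939
H = sum of terms = 1.3124
Rounded to 2 decimals: 1.31

1.31


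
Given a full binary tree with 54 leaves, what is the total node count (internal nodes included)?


Leaf nodes (terminals): 54
Internal nodes = n - 1 = 54 - 1 = 53
Total = leaves + internal = 54 + 53 = 107

107


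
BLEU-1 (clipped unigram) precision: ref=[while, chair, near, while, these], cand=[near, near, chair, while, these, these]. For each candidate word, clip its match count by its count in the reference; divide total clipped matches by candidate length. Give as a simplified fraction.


Reference word counts: {'chair': 1, 'near': 1, 'these': 1, 'while': 2}
Checking each candidate word (with clipping):
  'near' -> in reference (ref count 1, used 1/1) -> match (matches: 1)
  'near' -> ref count 1 already used up (1/1) -> clipped, no match (matches: 1)
  'chair' -> in reference (ref count 1, used 1/1) -> match (matches: 2)
  'while' -> in reference (ref count 2, used 1/2) -> match (matches: 3)
  'these' -> in reference (ref count 1, used 1/1) -> match (matches: 4)
  'these' -> ref count 1 already used up (1/1) -> clipped, no match (matches: 4)
Clipped matches: 4, Candidate length: 6
Precision = 4/6 = 2/3

2/3


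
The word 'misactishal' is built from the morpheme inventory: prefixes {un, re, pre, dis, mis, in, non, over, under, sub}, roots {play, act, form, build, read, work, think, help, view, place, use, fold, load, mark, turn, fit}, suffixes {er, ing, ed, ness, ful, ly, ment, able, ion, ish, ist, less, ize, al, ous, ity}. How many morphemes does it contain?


Segmenting 'misactishal' against the inventory:
  'mis' -> prefix (morpheme 1)
  'act' -> root (morpheme 2)
  'ish' -> suffix (morpheme 3)
  'al' -> suffix (morpheme 4)
Total morphemes: 4

4


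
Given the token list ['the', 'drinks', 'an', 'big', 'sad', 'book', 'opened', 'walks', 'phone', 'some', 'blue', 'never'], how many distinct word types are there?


Listing all tokens and tracking unique types:
  Token 1: 'the' -> NEW (unique so far: 1)
  Token 2: 'drinks' -> NEW (unique so far: 2)
  Token 3: 'an' -> NEW (unique so far: 3)
  Token 4: 'big' -> NEW (unique so far: 4)
  Token 5: 'sad' -> NEW (unique so far: 5)
  Token 6: 'book' -> NEW (unique so far: 6)
  Token 7: 'opened' -> NEW (unique so far: 7)
  Token 8: 'walks' -> NEW (unique so far: 8)
  Token 9: 'phone' -> NEW (unique so far: 9)
  Token 10: 'some' -> NEW (unique so far: 10)
  Token 11: 'blue' -> NEW (unique so far: 11)
  Token 12: 'never' -> NEW (unique so far: 12)
Unique types: ('an', 'big', 'blue', 'book', 'drinks', 'never', 'opened', 'phone', 'sad', 'some', 'the', 'walks')
Vocabulary size: 12

12


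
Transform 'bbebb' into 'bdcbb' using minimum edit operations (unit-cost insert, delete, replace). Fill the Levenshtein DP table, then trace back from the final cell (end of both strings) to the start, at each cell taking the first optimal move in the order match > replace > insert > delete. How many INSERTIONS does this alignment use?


Edit distance = 2. Backtracking from cell (5, 5) with preference match > replace > insert > delete,
then listing the resulting alignment 'bbebb' -> 'bdcbb' left to right:
  Step 1: keep 'b'
  Step 2: replace b->d
  Step 3: replace e->c
  Step 4: keep 'b'
  Step 5: keep 'b'
Total insertions: 0

0


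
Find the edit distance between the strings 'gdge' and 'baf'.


Building DP table for s1='gdge' (len 4) and s2='baf' (len 3):
       b  a  f
    0  1  2  3
  g 1  1  2  3
  d 2  2  2  3
  g 3  3  3  3
  e 4  4  4  4
Edit distance = dp[4][3] = 4

4


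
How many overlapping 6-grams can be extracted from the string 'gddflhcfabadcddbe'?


String 'gddflhcfabadcddbe' has length L = 17.
Number of overlapping n-grams = L - n + 1
Substituting: 17 - 6 + 1 = 12

12


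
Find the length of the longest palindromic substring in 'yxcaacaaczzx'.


Scanning 'yxcaacaaczzx' for palindromic substrings.
Substring at positions 2-8: 'caacaac'.
Check: reverse('caacaac') = 'caacaac' -> palindrome confirmed.
Neighbouring characters ('x' / 'z') break symmetry, so it cannot extend further.
No longer palindromic substring exists; longest length = 7

7


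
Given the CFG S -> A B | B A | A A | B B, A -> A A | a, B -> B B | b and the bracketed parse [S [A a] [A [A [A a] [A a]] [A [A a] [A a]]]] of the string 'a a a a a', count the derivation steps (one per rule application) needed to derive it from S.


Every bracketed nonterminal node [X ...] in the tree is produced by exactly one rule application.
Reading the tree off as a leftmost derivation:
  Step 1: S  =>  A A   (applied S -> A A)
  Step 2: A A  =>  a A   (applied A -> a)
  Step 3: a A  =>  a A A   (applied A -> A A)
  Step 4: a A A  =>  a A A A   (applied A -> A A)
  Step 5: a A A A  =>  a a A A   (applied A -> a)
  Step 6: a a A A  =>  a a a A   (applied A -> a)
  Step 7: a a a A  =>  a a a A A   (applied A -> A A)
  Step 8: a a a A A  =>  a a a a A   (applied A -> a)
  Step 9: a a a a A  =>  a a a a a   (applied A -> a)
Final yield: a a a a a
Total rewrite steps: 9

9


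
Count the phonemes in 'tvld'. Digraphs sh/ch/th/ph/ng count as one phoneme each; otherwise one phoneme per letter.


Parsing 'tvld' greedily, digraphs first:
  't' -> consonant phoneme (phonemes so far: 1)
  'v' -> consonant phoneme (phonemes so far: 2)
  'l' -> consonant phoneme (phonemes so far: 3)
  'd' -> consonant phoneme (phonemes so far: 4)
Total phonemes: 4

4


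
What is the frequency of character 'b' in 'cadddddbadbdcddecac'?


Scanning 'cadddddbadbdcddecac' for 'b':
  Position 7: 'b' -> MATCH (count: 1)
  Position 10: 'b' -> MATCH (count: 2)
Total occurrences of 'b': 2

2


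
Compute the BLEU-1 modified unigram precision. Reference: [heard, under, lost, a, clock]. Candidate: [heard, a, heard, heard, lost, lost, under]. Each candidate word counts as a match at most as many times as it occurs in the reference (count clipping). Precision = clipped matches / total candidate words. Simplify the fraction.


Reference word counts: {'a': 1, 'clock': 1, 'heard': 1, 'lost': 1, 'under': 1}
Checking each candidate word (with clipping):
  'heard' -> in reference (ref count 1, used 1/1) -> match (matches: 1)
  'a' -> in reference (ref count 1, used 1/1) -> match (matches: 2)
  'heard' -> ref count 1 already used up (1/1) -> clipped, no match (matches: 2)
  'heard' -> ref count 1 already used up (1/1) -> clipped, no match (matches: 2)
  'lost' -> in reference (ref count 1, used 1/1) -> match (matches: 3)
  'lost' -> ref count 1 already used up (1/1) -> clipped, no match (matches: 3)
  'under' -> in reference (ref count 1, used 1/1) -> match (matches: 4)
Clipped matches: 4, Candidate length: 7
Precision = 4/7

4/7


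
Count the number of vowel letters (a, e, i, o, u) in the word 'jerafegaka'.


Scanning each character of 'jerafegaka':
  Position 1: 'j' -> consonant (running count: 0)
  Position 2: 'e' -> vowel (running count: 1)
  Position 3: 'r' -> consonant (running count: 1)
  Position 4: 'a' -> vowel (running count: 2)
  Position 5: 'f' -> consonant (running count: 2)
  Position 6: 'e' -> vowel (running count: 3)
  Position 7: 'g' -> consonant (running count: 3)
  Position 8: 'a' -> vowel (running count: 4)
  Position 9: 'k' -> consonant (running count: 4)
  Position 10: 'a' -> vowel (running count: 5)
Total vowels: 5

5


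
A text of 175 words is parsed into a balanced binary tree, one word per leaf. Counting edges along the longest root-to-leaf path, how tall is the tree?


In a balanced binary tree with n leaves the deepest leaf is ceil(log2(n)) edges below the root.
log2(175) = 7.4512
ceil(7.4512) = 8
height (edges) = 8

8


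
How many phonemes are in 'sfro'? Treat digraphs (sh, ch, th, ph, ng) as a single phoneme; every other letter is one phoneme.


Parsing 'sfro' greedily, digraphs first:
  's' -> consonant phoneme (phonemes so far: 1)
  'f' -> consonant phoneme (phonemes so far: 2)
  'r' -> consonant phoneme (phonemes so far: 3)
  'o' -> vowel phoneme (phonemes so far: 4)
Total phonemes: 4

4


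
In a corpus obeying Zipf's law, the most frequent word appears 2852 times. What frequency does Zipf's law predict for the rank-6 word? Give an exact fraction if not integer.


Zipf's law: freq(rank) = f1 / rank
f1 = 2852, rank = 6
freq = 2852 / 6
GCD(2852, 6) = 2
Simplified: 1426/3

1426/3


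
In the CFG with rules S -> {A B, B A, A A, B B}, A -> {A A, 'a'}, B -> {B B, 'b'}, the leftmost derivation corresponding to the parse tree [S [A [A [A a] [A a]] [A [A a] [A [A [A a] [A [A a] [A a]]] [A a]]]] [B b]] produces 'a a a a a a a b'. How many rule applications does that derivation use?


Every bracketed nonterminal node [X ...] in the tree is produced by exactly one rule application.
Reading the tree off as a leftmost derivation:
  Step 1: S  =>  A B   (applied S -> A B)
  Step 2: A B  =>  A A B   (applied A -> A A)
  Step 3: A A B  =>  A A A B   (applied A -> A A)
  Step 4: A A A B  =>  a A A B   (applied A -> a)
  Step 5: a A A B  =>  a a A B   (applied A -> a)
  Step 6: a a A B  =>  a a A A B   (applied A -> A A)
  Step 7: a a A A B  =>  a a a A B   (applied A -> a)
  Step 8: a a a A B  =>  a a a A A B   (applied A -> A A)
  Step 9: a a a A A B  =>  a a a A A A B   (applied A -> A A)
  Step 10: a a a A A A B  =>  a a a a A A B   (applied A -> a)
  Step 11: a a a a A A B  =>  a a a a A A A B   (applied A -> A A)
  Step 12: a a a a A A A B  =>  a a a a a A A B   (applied A -> a)
  Step 13: a a a a a A A B  =>  a a a a a a A B   (applied A -> a)
  Step 14: a a a a a a A B  =>  a a a a a a a B   (applied A -> a)
  Step 15: a a a a a a a B  =>  a a a a a a a b   (applied B -> b)
Final yield: a a a a a a a b
Total rewrite steps: 15

15


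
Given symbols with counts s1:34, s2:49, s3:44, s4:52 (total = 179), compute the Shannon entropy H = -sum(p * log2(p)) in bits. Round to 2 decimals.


Computing entropy H = -sum(p_i * log2(p_i)):
  s1: p = 34/179 = 0.1899, -p*log2(p) = 0.4552
  s2: p = 49/179 = 0.2737, -p*log2(p) = 0.5117
  s3: p = 44/179 = 0.2458, -p*log2(p) = 0.4976
  s4: p = 52/179 = 0.2905, -p*log2(p) = 0.5181
H = sum of terms = 1.9826
Rounded to 2 decimals: 1.98

1.98


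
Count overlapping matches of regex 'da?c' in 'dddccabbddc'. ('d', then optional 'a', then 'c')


Pattern: da?c means 'd', then optional 'a', then 'c'.
Scanning 'dddccabbddc' position-by-position:
  Pos 0: window 'ddd' -> no
  Pos 1: window 'ddc' -> no
  Pos 2: window 'dcc' -> MATCH
  Pos 3: window 'cca' -> no
  Pos 4: window 'cab' -> no
  Pos 5: window 'abb' -> no
  Pos 6: window 'bbd' -> no
  Pos 7: window 'bdd' -> no
  Pos 8: window 'ddc' -> no
  Pos 9: window 'dc' -> MATCH
  Pos 10: window 'c' -> no
Total matches: 2

2


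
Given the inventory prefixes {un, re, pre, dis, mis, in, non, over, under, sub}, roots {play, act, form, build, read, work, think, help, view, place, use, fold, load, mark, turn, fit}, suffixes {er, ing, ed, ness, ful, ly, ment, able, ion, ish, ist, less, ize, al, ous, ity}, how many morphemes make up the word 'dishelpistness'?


Segmenting 'dishelpistness' against the inventory:
  'dis' -> prefix (morpheme 1)
  'help' -> root (morpheme 2)
  'ist' -> suffix (morpheme 3)
  'ness' -> suffix (morpheme 4)
Total morphemes: 4

4


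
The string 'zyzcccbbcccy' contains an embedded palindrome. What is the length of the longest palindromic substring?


Scanning 'zyzcccbbcccy' for palindromic substrings.
Substring at positions 3-10: 'cccbbccc'.
Check: reverse('cccbbccc') = 'cccbbccc' -> palindrome confirmed.
Neighbouring characters ('z' / 'y') break symmetry, so it cannot extend further.
No longer palindromic substring exists; longest length = 8

8


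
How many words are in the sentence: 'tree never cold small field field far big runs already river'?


Counting words by splitting on spaces:
  Word 1: 'tree'
  Word 2: 'never'
  Word 3: 'cold'
  Word 4: 'small'
  Word 5: 'field'
  Word 6: 'field'
  Word 7: 'far'
  Word 8: 'big'
  Word 9: 'runs'
  Word 10: 'already'
  Word 11: 'river'
Total words: 11

11


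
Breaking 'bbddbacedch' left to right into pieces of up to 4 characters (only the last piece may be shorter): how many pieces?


'bbddbacedch' has 11 characters.
Chunking with max size 4:
  Chunk 1: 'bbdd' (positions 0-3)
  Chunk 2: 'bace' (positions 4-7)
  Chunk 3: 'dch' (positions 8-10)
Total chunks: ceil(11 / 4) = 3

3


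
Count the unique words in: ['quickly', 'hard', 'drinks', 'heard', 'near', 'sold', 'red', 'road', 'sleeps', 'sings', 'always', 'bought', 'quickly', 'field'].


Listing all tokens and tracking unique types:
  Token 1: 'quickly' -> NEW (unique so far: 1)
  Token 2: 'hard' -> NEW (unique so far: 2)
  Token 3: 'drinks' -> NEW (unique so far: 3)
  Token 4: 'heard' -> NEW (unique so far: 4)
  Token 5: 'near' -> NEW (unique so far: 5)
  Token 6: 'sold' -> NEW (unique so far: 6)
  Token 7: 'red' -> NEW (unique so far: 7)
  Token 8: 'road' -> NEW (unique so far: 8)
  Token 9: 'sleeps' -> NEW (unique so far: 9)
  Token 10: 'sings' -> NEW (unique so far: 10)
  Token 11: 'always' -> NEW (unique so far: 11)
  Token 12: 'bought' -> NEW (unique so far: 12)
  Token 13: 'quickly' -> duplicate (unique so far: 12)
  Token 14: 'field' -> NEW (unique so far: 13)
Unique types: ('always', 'bought', 'drinks', 'field', 'hard', 'heard', 'near', 'quickly', 'red', 'road', 'sings', 'sleeps', 'sold')
Vocabulary size: 13

13


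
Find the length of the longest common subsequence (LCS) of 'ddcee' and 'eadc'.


DP table for LCS of 'ddcee' and 'eadc':
       e  a  d  c
    0  0  0  0  0
  d 0  0  0  1  1
  d 0  0  0  1  1
  c 0  0  0  1  2
  e 0  1  1  1  2
  e 0  1  1  1  2
LCS: 'dc'
LCS length = 2

2


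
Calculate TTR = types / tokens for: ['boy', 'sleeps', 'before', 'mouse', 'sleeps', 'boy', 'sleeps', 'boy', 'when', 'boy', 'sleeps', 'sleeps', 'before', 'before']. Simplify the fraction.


Tokens: 14
Unique types: ('before', 'boy', 'mouse', 'sleeps', 'when') = 5
TTR = 5/14
Already in lowest terms.

5/14


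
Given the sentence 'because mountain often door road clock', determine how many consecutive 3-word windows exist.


Word trigrams from [6] words:
  Trigram 1: (because mountain often)
  Trigram 2: (mountain often door)
  Trigram 3: (often door road)
  Trigram 4: (door road clock)
Total word trigrams: 6 - 2 = 4

4


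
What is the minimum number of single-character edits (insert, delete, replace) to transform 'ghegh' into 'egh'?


Building DP table for s1='ghegh' (len 5) and s2='egh' (len 3):
       e  g  h
    0  1  2  3
  g 1  1  1  2
  h 2  2  2  1
  e 3  2  3  2
  g 4  3  2  3
  h 5  4  3  2
Edit distance = dp[5][3] = 2

2


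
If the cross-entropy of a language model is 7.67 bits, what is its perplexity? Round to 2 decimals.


Perplexity formula: PP = 2^H
H = 7.67
PP = 2^7.67
Decompose: 2^7.67 = 2^7 * 2^0.67
2^7 = 128, 2^0.67 ~ 1.5910730
PP ~ 128 * 1.5910730 = 203.6573440
Rounded to 2 decimals: 203.66

203.66


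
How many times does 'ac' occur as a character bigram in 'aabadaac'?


Scanning 'aabadaac' for bigram 'ac':
  Position 0: 'aa' -> no
  Position 1: 'ab' -> no
  Position 2: 'ba' -> no
  Position 3: 'ad' -> no
  Position 4: 'da' -> no
  Position 5: 'aa' -> no
  Position 6: 'ac' -> MATCH
Total matches: 1

1


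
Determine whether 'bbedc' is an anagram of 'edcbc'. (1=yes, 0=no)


Sort characters of 'bbedc': 'bbcde'
Sort characters of 'edcbc': 'bccde'
Sorted forms differ -> they are NOT anagrams
Result: 0

0


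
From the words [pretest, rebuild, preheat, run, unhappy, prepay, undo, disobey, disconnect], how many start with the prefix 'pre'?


Checking each word for prefix 'pre':
  'pretest' -> YES, starts with 'pre' (count: 1)
  'rebuild' -> no (count: 1)
  'preheat' -> YES, starts with 'pre' (count: 2)
  'run' -> no (count: 2)
  'unhappy' -> no (count: 2)
  'prepay' -> YES, starts with 'pre' (count: 3)
  'undo' -> no (count: 3)
  'disobey' -> no (count: 3)
  'disconnect' -> no (count: 3)
Total with prefix 'pre': 3

3


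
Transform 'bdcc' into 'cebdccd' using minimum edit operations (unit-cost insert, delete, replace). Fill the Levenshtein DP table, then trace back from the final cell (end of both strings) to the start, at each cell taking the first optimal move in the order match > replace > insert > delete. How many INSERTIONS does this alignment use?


Edit distance = 3. Backtracking from cell (4, 7) with preference match > replace > insert > delete,
then listing the resulting alignment 'bdcc' -> 'cebdccd' left to right:
  Step 1: insert 'c' [insertion #1]
  Step 2: insert 'e' [insertion #2]
  Step 3: keep 'b'
  Step 4: keep 'd'
  Step 5: keep 'c'
  Step 6: keep 'c'
  Step 7: insert 'd' [insertion #3]
Total insertions: 3

3


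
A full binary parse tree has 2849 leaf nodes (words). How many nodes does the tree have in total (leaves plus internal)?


Leaf nodes (terminals): 2849
Internal nodes = n - 1 = 2849 - 1 = 2848
Total = leaves + internal = 2849 + 2848 = 5697

5697


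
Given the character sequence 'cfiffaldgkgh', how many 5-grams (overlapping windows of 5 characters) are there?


String 'cfiffaldgkgh' has length L = 12.
Number of overlapping n-grams = L - n + 1
Substituting: 12 - 5 + 1 = 8

8


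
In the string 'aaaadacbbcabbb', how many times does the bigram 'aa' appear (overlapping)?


Scanning 'aaaadacbbcabbb' for bigram 'aa':
  Position 0: 'aa' -> MATCH
  Position 1: 'aa' -> MATCH
  Position 2: 'aa' -> MATCH
  Position 3: 'ad' -> no
  Position 4: 'da' -> no
  Position 5: 'ac' -> no
  Position 6: 'cb' -> no
  Position 7: 'bb' -> no
  Position 8: 'bc' -> no
  Position 9: 'ca' -> no
  Position 10: 'ab' -> no
  Position 11: 'bb' -> no
  Position 12: 'bb' -> no
Total matches: 3

3


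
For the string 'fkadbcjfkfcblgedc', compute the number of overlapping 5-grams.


String 'fkadbcjfkfcblgedc' has length L = 17.
Number of overlapping n-grams = L - n + 1
Substituting: 17 - 5 + 1 = 13

13


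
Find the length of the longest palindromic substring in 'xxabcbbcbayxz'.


Scanning 'xxabcbbcbayxz' for palindromic substrings.
Substring at positions 2-9: 'abcbbcba'.
Check: reverse('abcbbcba') = 'abcbbcba' -> palindrome confirmed.
Neighbouring characters ('x' / 'y') break symmetry, so it cannot extend further.
No longer palindromic substring exists; longest length = 8

8


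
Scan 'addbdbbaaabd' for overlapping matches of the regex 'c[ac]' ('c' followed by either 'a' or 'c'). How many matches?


Pattern: c[ac] means 'c' followed by either 'a' or 'c'.
Scanning 'addbdbbaaabd' position-by-position:
  Pos 0: window 'ad' -> no
  Pos 1: window 'dd' -> no
  Pos 2: window 'db' -> no
  Pos 3: window 'bd' -> no
  Pos 4: window 'db' -> no
  Pos 5: window 'bb' -> no
  Pos 6: window 'ba' -> no
  Pos 7: window 'aa' -> no
  Pos 8: window 'aa' -> no
  Pos 9: window 'ab' -> no
  Pos 10: window 'bd' -> no
  Pos 11: window 'd' -> no
Total matches: 0

0


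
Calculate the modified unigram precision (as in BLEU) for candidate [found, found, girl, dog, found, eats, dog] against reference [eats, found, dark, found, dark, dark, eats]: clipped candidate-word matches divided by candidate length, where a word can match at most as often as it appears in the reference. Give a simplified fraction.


Reference word counts: {'dark': 3, 'eats': 2, 'found': 2}
Checking each candidate word (with clipping):
  'found' -> in reference (ref count 2, used 1/2) -> match (matches: 1)
  'found' -> in reference (ref count 2, used 2/2) -> match (matches: 2)
  'girl' -> not in reference -> no match (matches: 2)
  'dog' -> not in reference -> no match (matches: 2)
  'found' -> ref count 2 already used up (2/2) -> clipped, no match (matches: 2)
  'eats' -> in reference (ref count 2, used 1/2) -> match (matches: 3)
  'dog' -> not in reference -> no match (matches: 3)
Clipped matches: 3, Candidate length: 7
Precision = 3/7

3/7


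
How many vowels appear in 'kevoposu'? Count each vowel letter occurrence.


Scanning each character of 'kevoposu':
  Position 1: 'k' -> consonant (running count: 0)
  Position 2: 'e' -> vowel (running count: 1)
  Position 3: 'v' -> consonant (running count: 1)
  Position 4: 'o' -> vowel (running count: 2)
  Position 5: 'p' -> consonant (running count: 2)
  Position 6: 'o' -> vowel (running count: 3)
  Position 7: 's' -> consonant (running count: 3)
  Position 8: 'u' -> vowel (running count: 4)
Total vowels: 4

4


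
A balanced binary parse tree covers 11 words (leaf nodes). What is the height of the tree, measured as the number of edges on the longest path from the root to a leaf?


In a balanced binary tree with n leaves the deepest leaf is ceil(log2(n)) edges below the root.
log2(11) = 3.4594
ceil(3.4594) = 4
height (edges) = 4

4


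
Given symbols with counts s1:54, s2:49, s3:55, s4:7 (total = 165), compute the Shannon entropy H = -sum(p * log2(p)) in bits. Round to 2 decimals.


Computing entropy H = -sum(p_i * log2(p_i)):
  s1: p = 54/165 = 0.3273, -p*log2(p) = 0.5274
  s2: p = 49/165 = 0.2970, -p*log2(p) = 0.5202
  s3: p = 55/165 = 0.3333, -p*log2(p) = 0.5283
  s4: p = 7/165 = 0.0424, -p*log2(p) = 0.1934
H = sum of terms = 1.7693
Rounded to 2 decimals: 1.77

1.77


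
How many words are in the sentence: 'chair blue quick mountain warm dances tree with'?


Counting words by splitting on spaces:
  Word 1: 'chair'
  Word 2: 'blue'
  Word 3: 'quick'
  Word 4: 'mountain'
  Word 5: 'warm'
  Word 6: 'dances'
  Word 7: 'tree'
  Word 8: 'with'
Total words: 8

8


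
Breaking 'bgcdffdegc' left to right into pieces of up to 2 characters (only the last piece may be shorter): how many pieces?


'bgcdffdegc' has 10 characters.
Chunking with max size 2:
  Chunk 1: 'bg' (positions 0-1)
  Chunk 2: 'cd' (positions 2-3)
  Chunk 3: 'ff' (positions 4-5)
  Chunk 4: 'de' (positions 6-7)
  Chunk 5: 'gc' (positions 8-9)
Total chunks: ceil(10 / 2) = 5

5


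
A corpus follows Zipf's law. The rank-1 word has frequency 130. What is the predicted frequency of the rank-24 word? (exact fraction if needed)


Zipf's law: freq(rank) = f1 / rank
f1 = 130, rank = 24
freq = 130 / 24
GCD(130, 24) = 2
Simplified: 65/12

65/12


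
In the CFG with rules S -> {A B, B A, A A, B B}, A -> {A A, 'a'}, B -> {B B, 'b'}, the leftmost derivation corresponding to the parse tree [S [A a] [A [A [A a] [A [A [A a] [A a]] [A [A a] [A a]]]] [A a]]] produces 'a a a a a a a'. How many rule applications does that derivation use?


Every bracketed nonterminal node [X ...] in the tree is produced by exactly one rule application.
Reading the tree off as a leftmost derivation:
  Step 1: S  =>  A A   (applied S -> A A)
  Step 2: A A  =>  a A   (applied A -> a)
  Step 3: a A  =>  a A A   (applied A -> A A)
  Step 4: a A A  =>  a A A A   (applied A -> A A)
  Step 5: a A A A  =>  a a A A   (applied A -> a)
  Step 6: a a A A  =>  a a A A A   (applied A -> A A)
  Step 7: a a A A A  =>  a a A A A A   (applied A -> A A)
  Step 8: a a A A A A  =>  a a a A A A   (applied A -> a)
  Step 9: a a a A A A  =>  a a a a A A   (applied A -> a)
  Step 10: a a a a A A  =>  a a a a A A A   (applied A -> A A)
  Step 11: a a a a A A A  =>  a a a a a A A   (applied A -> a)
  Step 12: a a a a a A A  =>  a a a a a a A   (applied A -> a)
  Step 13: a a a a a a A  =>  a a a a a a a   (applied A -> a)
Final yield: a a a a a a a
Total rewrite steps: 13

13
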